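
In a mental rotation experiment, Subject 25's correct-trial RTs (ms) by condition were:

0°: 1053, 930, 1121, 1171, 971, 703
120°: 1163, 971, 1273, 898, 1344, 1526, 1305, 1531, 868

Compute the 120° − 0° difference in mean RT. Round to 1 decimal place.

M(0°) = 5949/6 = 991.500
M(120°) = 10879/9 = 1208.778
Difference = 1208.778 − 991.500 = 217.278 ms

217.3 ms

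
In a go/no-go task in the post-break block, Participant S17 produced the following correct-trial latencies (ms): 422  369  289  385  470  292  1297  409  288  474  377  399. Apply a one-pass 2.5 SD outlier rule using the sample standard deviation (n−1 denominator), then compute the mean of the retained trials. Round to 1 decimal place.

n = 12, ΣRT = 5471, M = 455.917
Σ(x−M)² = 816274.92; s = √(816274.92/11) = 272.409
Cutoffs: 455.917 ± 2.5·272.409 → [-225.1, 1136.9]
Outside: 1297 → excluded.
Retained (n=11): Σ = 4174, mean = 4174/11 = 379.455

379.5 ms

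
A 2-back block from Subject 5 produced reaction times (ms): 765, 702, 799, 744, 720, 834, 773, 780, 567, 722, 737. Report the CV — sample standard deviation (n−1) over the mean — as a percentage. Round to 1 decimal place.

n = 11, Σ = 8143, M = 740.2727
Σ(x−M)² = 47752.182; s = √(47752.182/10) = 69.1030
CV = 69.1030 / 740.2727 = 0.09335 = 9.335%

9.3%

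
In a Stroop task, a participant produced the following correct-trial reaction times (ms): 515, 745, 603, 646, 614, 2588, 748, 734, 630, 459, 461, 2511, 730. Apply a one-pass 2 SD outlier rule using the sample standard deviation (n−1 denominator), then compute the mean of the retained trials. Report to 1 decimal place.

n = 13, ΣRT = 11984, M = 921.846
Σ(x−M)² = 6384893.69; s = √(6384893.69/12) = 729.434
Cutoffs: 921.846 ± 2·729.434 → [-537.0, 2380.7]
Outside: 2511, 2588 → excluded.
Retained (n=11): Σ = 6885, mean = 6885/11 = 625.909

625.9 ms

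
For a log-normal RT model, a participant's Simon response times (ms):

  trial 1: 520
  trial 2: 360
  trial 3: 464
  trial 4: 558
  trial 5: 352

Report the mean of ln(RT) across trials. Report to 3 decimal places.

6.094

ln(RT): 6.2538, 5.8861, 6.1399, 6.3244, 5.8636
Σ ln(RT) = 30.4678
Mean = 30.4678/5 = 6.09356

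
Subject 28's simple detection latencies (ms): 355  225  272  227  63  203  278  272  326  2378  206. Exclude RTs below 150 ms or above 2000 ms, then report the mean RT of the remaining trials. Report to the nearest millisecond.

263 ms

Excluded: 63, 2378
Retained (n=9): Σ = 2364
Mean = 2364/9 = 262.6667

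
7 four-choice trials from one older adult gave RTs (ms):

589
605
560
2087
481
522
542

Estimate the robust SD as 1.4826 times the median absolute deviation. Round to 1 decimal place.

56.3 ms

Sorted: 481, 522, 542, 560, 589, 605, 2087 → median = 560
|x − 560| sorted: 0, 18, 29, 38, 45, 79, 1527 → MAD = 38
Robust SD ≈ 1.4826 × 38 = 56.339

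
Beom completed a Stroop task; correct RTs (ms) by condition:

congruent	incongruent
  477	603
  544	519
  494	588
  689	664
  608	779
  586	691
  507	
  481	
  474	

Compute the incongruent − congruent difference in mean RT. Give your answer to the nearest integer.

101 ms

M(congruent) = 4860/9 = 540.000
M(incongruent) = 3844/6 = 640.667
Difference = 640.667 − 540.000 = 100.667 ms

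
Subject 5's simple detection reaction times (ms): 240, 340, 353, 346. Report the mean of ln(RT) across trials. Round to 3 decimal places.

ln(RT): 5.4806, 5.8289, 5.8665, 5.8464
Σ ln(RT) = 23.0225
Mean = 23.0225/4 = 5.75562

5.756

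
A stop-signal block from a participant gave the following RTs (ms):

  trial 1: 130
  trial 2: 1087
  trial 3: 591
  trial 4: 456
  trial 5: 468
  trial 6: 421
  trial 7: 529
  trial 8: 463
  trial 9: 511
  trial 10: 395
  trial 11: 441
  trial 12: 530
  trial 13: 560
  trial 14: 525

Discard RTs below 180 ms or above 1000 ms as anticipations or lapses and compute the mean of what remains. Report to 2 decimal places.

490.83 ms

Excluded: 130, 1087
Retained (n=12): Σ = 5890
Mean = 5890/12 = 490.8333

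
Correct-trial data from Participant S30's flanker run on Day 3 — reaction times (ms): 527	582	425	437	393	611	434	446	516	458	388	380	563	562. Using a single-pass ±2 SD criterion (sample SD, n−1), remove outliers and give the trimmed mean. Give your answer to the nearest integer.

n = 14, ΣRT = 6722, M = 480.143
Σ(x−M)² = 79345.71; s = √(79345.71/13) = 78.125
Cutoffs: 480.143 ± 2·78.125 → [323.9, 636.4]
No RTs fall outside the cutoffs; all 14 retained. Mean = 6722/14 = 480.143

480 ms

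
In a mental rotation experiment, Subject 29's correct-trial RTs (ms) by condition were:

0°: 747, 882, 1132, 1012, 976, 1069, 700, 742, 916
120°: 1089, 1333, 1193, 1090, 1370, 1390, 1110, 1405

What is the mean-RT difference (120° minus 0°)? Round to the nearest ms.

M(0°) = 8176/9 = 908.444
M(120°) = 9980/8 = 1247.500
Difference = 1247.500 − 908.444 = 339.056 ms

339 ms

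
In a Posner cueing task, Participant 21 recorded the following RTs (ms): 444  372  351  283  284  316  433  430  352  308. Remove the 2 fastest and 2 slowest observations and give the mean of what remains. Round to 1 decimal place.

Sorted: 283, 284, 308, 316, 351, 352, 372, 430, 433, 444
Drop lowest 2 (283, 284) and highest 2 (433, 444)
Remaining (n=6): Σ = 2129, mean = 2129/6 = 354.833

354.8 ms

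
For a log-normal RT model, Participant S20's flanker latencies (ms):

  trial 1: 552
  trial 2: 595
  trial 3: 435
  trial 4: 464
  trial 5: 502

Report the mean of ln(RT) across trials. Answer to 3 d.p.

6.227

ln(RT): 6.3135, 6.3886, 6.0753, 6.1399, 6.2186
Σ ln(RT) = 31.1359
Mean = 31.1359/5 = 6.22719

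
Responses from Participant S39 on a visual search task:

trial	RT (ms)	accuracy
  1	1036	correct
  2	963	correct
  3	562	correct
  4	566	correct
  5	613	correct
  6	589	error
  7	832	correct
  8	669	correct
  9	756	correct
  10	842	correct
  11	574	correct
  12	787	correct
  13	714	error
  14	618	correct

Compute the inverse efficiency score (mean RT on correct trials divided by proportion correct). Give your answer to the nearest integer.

857 ms

Correct trials (n=12): 1036, 963, 562, 566, 613, 832, 669, 756, 842, 574, 787, 618
Mean correct RT = 8818/12 = 734.8333 ms
Proportion correct = 12/14
IES = 734.8333 / (12/14) = 857.306 ms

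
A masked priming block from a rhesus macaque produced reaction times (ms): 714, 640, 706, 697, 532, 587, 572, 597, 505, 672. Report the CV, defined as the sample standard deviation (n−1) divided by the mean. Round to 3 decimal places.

0.120

n = 10, Σ = 6222, M = 622.2000
Σ(x−M)² = 50107.600; s = √(50107.600/9) = 74.6158
CV = 74.6158 / 622.2000 = 0.11992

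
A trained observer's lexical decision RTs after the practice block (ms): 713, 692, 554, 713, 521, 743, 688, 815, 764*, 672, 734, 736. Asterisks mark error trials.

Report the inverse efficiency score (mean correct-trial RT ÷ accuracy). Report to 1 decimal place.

751.8 ms

Correct trials (n=11): 713, 692, 554, 713, 521, 743, 688, 815, 672, 734, 736
Mean correct RT = 7581/11 = 689.1818 ms
Proportion correct = 11/12
IES = 689.1818 / (11/12) = 751.835 ms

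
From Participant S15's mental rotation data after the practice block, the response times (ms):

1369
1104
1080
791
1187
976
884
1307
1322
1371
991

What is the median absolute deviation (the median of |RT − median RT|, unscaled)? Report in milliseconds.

203 ms

Sorted: 791, 884, 976, 991, 1080, 1104, 1187, 1307, 1322, 1369, 1371 → median = 1104
|x − 1104|: 265, 0, 24, 313, 83, 128, 220, 203, 218, 267, 113
Sorted deviations: 0, 24, 83, 113, 128, 203, 218, 220, 265, 267, 313 → MAD = 203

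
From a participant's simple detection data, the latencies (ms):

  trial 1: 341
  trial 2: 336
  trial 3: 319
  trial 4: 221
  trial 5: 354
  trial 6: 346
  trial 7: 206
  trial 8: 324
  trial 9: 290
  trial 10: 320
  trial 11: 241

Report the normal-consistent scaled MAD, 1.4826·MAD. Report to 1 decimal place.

38.5 ms

Sorted: 206, 221, 241, 290, 319, 320, 324, 336, 341, 346, 354 → median = 320
|x − 320| sorted: 0, 1, 4, 16, 21, 26, 30, 34, 79, 99, 114 → MAD = 26
Robust SD ≈ 1.4826 × 26 = 38.548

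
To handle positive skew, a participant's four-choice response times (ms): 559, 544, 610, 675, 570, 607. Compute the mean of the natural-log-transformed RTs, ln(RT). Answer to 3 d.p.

ln(RT): 6.3261, 6.2989, 6.4135, 6.5147, 6.3456, 6.4085
Σ ln(RT) = 38.3074
Mean = 38.3074/6 = 6.38457

6.385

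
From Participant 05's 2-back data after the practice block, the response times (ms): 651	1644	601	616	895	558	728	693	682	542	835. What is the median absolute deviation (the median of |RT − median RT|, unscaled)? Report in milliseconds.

81 ms

Sorted: 542, 558, 601, 616, 651, 682, 693, 728, 835, 895, 1644 → median = 682
|x − 682|: 31, 962, 81, 66, 213, 124, 46, 11, 0, 140, 153
Sorted deviations: 0, 11, 31, 46, 66, 81, 124, 140, 153, 213, 962 → MAD = 81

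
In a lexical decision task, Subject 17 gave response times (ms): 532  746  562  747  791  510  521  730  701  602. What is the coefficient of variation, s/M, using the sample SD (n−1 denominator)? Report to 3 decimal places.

n = 10, Σ = 6442, M = 644.2000
Σ(x−M)² = 107383.600; s = √(107383.600/9) = 109.2315
CV = 109.2315 / 644.2000 = 0.16956

0.170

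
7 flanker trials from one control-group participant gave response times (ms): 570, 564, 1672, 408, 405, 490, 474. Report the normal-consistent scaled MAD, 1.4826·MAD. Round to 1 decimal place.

Sorted: 405, 408, 474, 490, 564, 570, 1672 → median = 490
|x − 490| sorted: 0, 16, 74, 80, 82, 85, 1182 → MAD = 80
Robust SD ≈ 1.4826 × 80 = 118.608

118.6 ms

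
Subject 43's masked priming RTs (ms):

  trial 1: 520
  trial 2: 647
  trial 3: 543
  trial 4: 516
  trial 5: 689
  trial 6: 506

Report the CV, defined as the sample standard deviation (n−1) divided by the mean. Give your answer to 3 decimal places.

n = 6, Σ = 3421, M = 570.1667
Σ(x−M)² = 30330.833; s = √(30330.833/5) = 77.8856
CV = 77.8856 / 570.1667 = 0.13660

0.137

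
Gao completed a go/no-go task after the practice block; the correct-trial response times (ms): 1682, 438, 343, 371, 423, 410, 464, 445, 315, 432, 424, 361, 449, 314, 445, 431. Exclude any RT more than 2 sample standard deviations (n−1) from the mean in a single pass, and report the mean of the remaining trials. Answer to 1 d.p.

404.3 ms

n = 16, ΣRT = 7747, M = 484.188
Σ(x−M)² = 1565536.44; s = √(1565536.44/15) = 323.062
Cutoffs: 484.188 ± 2·323.062 → [-161.9, 1130.3]
Outside: 1682 → excluded.
Retained (n=15): Σ = 6065, mean = 6065/15 = 404.333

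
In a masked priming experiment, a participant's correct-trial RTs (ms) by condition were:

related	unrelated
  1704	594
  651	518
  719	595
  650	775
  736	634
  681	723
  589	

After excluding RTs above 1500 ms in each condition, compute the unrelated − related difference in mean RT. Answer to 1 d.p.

-31.2 ms

related: exclude 1704
M(related) = 4026/6 = 671.000
M(unrelated) = 3839/6 = 639.833
Difference = 639.833 − 671.000 = -31.167 ms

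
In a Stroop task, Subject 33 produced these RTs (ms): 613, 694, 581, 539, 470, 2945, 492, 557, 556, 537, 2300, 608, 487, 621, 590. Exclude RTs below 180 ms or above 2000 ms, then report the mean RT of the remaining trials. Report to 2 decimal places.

565.00 ms

Excluded: 2300, 2945
Retained (n=13): Σ = 7345
Mean = 7345/13 = 565.0000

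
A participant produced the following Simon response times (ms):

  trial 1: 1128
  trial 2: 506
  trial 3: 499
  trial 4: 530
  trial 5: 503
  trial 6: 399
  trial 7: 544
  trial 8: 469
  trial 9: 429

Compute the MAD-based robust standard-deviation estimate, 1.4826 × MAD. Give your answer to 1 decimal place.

50.4 ms

Sorted: 399, 429, 469, 499, 503, 506, 530, 544, 1128 → median = 503
|x − 503| sorted: 0, 3, 4, 27, 34, 41, 74, 104, 625 → MAD = 34
Robust SD ≈ 1.4826 × 34 = 50.408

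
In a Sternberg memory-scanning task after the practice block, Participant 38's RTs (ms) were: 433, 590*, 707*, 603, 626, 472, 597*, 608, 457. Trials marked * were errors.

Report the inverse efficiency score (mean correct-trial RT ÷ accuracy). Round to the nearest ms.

Correct trials (n=6): 433, 603, 626, 472, 608, 457
Mean correct RT = 3199/6 = 533.1667 ms
Proportion correct = 6/9
IES = 533.1667 / (6/9) = 799.750 ms

800 ms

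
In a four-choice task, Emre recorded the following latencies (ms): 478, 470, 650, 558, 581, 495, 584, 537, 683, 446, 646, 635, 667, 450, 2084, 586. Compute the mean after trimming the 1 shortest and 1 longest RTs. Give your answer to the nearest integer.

Sorted: 446, 450, 470, 478, 495, 537, 558, 581, 584, 586, 635, 646, 650, 667, 683, 2084
Drop lowest 1 (446) and highest 1 (2084)
Remaining (n=14): Σ = 8020, mean = 8020/14 = 572.857

573 ms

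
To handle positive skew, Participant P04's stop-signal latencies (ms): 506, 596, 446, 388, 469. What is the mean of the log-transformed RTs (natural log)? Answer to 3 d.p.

6.166

ln(RT): 6.2265, 6.3902, 6.1003, 5.9610, 6.1506
Σ ln(RT) = 30.8287
Mean = 30.8287/5 = 6.16574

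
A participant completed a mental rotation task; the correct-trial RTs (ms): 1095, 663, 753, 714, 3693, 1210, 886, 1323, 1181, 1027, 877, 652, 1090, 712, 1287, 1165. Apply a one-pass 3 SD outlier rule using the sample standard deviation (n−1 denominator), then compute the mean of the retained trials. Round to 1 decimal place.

n = 16, ΣRT = 18328, M = 1145.500
Σ(x−M)² = 7710710.00; s = √(7710710.00/15) = 716.971
Cutoffs: 1145.500 ± 3·716.971 → [-1005.4, 3296.4]
Outside: 3693 → excluded.
Retained (n=15): Σ = 14635, mean = 14635/15 = 975.667

975.7 ms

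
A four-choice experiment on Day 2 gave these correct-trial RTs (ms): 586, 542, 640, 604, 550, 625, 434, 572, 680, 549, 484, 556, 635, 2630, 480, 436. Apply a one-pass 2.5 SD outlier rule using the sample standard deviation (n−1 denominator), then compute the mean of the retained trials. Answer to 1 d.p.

n = 16, ΣRT = 11003, M = 687.688
Σ(x−M)² = 4101429.44; s = √(4101429.44/15) = 522.904
Cutoffs: 687.688 ± 2.5·522.904 → [-619.6, 1994.9]
Outside: 2630 → excluded.
Retained (n=15): Σ = 8373, mean = 8373/15 = 558.200

558.2 ms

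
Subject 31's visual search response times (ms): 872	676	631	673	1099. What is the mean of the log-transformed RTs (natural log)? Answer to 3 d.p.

ln(RT): 6.7708, 6.5162, 6.4473, 6.5117, 7.0022
Σ ln(RT) = 33.2482
Mean = 33.2482/5 = 6.64964

6.650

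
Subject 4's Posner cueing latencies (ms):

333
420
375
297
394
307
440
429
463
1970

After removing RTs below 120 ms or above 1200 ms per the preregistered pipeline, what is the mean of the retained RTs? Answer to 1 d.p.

384.2 ms

Excluded: 1970
Retained (n=9): Σ = 3458
Mean = 3458/9 = 384.2222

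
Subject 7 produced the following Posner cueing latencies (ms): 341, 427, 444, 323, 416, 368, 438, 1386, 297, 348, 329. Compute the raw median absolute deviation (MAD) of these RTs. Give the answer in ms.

48 ms

Sorted: 297, 323, 329, 341, 348, 368, 416, 427, 438, 444, 1386 → median = 368
|x − 368|: 27, 59, 76, 45, 48, 0, 70, 1018, 71, 20, 39
Sorted deviations: 0, 20, 27, 39, 45, 48, 59, 70, 71, 76, 1018 → MAD = 48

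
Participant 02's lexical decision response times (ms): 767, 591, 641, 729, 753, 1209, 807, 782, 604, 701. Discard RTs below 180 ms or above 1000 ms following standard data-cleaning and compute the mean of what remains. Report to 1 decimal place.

Excluded: 1209
Retained (n=9): Σ = 6375
Mean = 6375/9 = 708.3333

708.3 ms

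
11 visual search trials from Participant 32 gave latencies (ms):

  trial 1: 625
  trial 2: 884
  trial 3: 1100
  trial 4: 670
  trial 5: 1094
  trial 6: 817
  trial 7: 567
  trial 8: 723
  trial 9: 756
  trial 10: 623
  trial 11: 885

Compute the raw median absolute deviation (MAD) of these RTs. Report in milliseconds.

Sorted: 567, 623, 625, 670, 723, 756, 817, 884, 885, 1094, 1100 → median = 756
|x − 756|: 131, 128, 344, 86, 338, 61, 189, 33, 0, 133, 129
Sorted deviations: 0, 33, 61, 86, 128, 129, 131, 133, 189, 338, 344 → MAD = 129

129 ms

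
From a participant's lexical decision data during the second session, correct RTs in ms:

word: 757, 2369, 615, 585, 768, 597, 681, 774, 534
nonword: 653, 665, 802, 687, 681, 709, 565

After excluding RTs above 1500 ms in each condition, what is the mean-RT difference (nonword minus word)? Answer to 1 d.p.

word: exclude 2369
M(word) = 5311/8 = 663.875
M(nonword) = 4762/7 = 680.286
Difference = 680.286 − 663.875 = 16.411 ms

16.4 ms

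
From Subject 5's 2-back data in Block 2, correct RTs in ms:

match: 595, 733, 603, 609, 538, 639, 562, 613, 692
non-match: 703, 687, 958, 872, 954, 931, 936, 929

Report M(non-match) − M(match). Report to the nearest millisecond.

251 ms

M(match) = 5584/9 = 620.444
M(non-match) = 6970/8 = 871.250
Difference = 871.250 − 620.444 = 250.806 ms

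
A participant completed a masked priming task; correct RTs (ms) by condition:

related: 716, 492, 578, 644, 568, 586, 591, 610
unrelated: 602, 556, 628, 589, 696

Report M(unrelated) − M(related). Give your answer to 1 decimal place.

16.1 ms

M(related) = 4785/8 = 598.125
M(unrelated) = 3071/5 = 614.200
Difference = 614.200 − 598.125 = 16.075 ms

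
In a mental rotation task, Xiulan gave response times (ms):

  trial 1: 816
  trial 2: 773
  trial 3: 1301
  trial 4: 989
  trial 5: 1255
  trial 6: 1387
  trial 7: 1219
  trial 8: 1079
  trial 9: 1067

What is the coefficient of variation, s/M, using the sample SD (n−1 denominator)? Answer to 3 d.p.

0.194

n = 9, Σ = 9886, M = 1098.4444
Σ(x−M)² = 362370.222; s = √(362370.222/8) = 212.8292
CV = 212.8292 / 1098.4444 = 0.19376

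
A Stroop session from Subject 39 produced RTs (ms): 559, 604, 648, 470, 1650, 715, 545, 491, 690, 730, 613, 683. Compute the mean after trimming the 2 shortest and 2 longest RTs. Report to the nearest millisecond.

Sorted: 470, 491, 545, 559, 604, 613, 648, 683, 690, 715, 730, 1650
Drop lowest 2 (470, 491) and highest 2 (730, 1650)
Remaining (n=8): Σ = 5057, mean = 5057/8 = 632.125

632 ms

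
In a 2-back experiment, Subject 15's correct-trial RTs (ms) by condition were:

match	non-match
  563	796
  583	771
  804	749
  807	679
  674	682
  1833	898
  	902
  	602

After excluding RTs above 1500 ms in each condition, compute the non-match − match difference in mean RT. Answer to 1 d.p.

73.7 ms

match: exclude 1833
M(match) = 3431/5 = 686.200
M(non-match) = 6079/8 = 759.875
Difference = 759.875 − 686.200 = 73.675 ms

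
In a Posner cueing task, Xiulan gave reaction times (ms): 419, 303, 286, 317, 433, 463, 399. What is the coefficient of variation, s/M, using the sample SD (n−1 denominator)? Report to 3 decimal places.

n = 7, Σ = 2620, M = 374.2857
Σ(x−M)² = 30085.429; s = √(30085.429/6) = 70.8113
CV = 70.8113 / 374.2857 = 0.18919

0.189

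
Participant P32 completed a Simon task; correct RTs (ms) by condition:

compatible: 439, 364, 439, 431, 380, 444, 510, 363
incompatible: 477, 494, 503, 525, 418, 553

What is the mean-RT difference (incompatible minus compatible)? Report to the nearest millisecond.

M(compatible) = 3370/8 = 421.250
M(incompatible) = 2970/6 = 495.000
Difference = 495.000 − 421.250 = 73.750 ms

74 ms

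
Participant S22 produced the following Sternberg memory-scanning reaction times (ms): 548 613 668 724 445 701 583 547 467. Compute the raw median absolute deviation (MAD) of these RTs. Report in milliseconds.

Sorted: 445, 467, 547, 548, 583, 613, 668, 701, 724 → median = 583
|x − 583|: 35, 30, 85, 141, 138, 118, 0, 36, 116
Sorted deviations: 0, 30, 35, 36, 85, 116, 118, 138, 141 → MAD = 85

85 ms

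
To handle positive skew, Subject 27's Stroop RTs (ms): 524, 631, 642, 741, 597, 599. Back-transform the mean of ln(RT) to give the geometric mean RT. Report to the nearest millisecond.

619 ms

ln(RT): 6.2615, 6.4473, 6.4646, 6.6080, 6.3919, 6.3953
Mean ln(RT) = 38.5686/6 = 6.42809
Geometric mean = exp(6.42809) = 618.99 ms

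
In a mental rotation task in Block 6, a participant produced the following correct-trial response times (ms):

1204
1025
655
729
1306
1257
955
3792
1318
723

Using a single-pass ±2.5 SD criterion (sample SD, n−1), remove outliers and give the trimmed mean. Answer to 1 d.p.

n = 10, ΣRT = 12964, M = 1296.400
Σ(x−M)² = 7491004.40; s = √(7491004.40/9) = 912.323
Cutoffs: 1296.400 ± 2.5·912.323 → [-984.4, 3577.2]
Outside: 3792 → excluded.
Retained (n=9): Σ = 9172, mean = 9172/9 = 1019.111

1019.1 ms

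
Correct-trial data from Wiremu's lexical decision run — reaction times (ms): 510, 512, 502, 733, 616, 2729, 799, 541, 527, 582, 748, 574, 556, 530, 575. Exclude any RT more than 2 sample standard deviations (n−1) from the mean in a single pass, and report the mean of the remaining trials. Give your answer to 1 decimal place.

n = 15, ΣRT = 11034, M = 735.600
Σ(x−M)² = 4378999.60; s = √(4378999.60/14) = 559.272
Cutoffs: 735.600 ± 2·559.272 → [-382.9, 1854.1]
Outside: 2729 → excluded.
Retained (n=14): Σ = 8305, mean = 8305/14 = 593.214

593.2 ms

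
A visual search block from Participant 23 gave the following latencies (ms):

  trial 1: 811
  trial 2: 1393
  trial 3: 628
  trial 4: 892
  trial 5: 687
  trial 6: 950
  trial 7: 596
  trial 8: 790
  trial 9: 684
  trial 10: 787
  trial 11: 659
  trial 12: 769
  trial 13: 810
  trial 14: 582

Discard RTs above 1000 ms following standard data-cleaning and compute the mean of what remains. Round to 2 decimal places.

Excluded: 1393
Retained (n=13): Σ = 9645
Mean = 9645/13 = 741.9231

741.92 ms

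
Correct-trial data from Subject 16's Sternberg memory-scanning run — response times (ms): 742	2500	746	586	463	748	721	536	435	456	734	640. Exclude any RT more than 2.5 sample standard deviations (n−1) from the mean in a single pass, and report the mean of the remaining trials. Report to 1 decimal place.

n = 12, ΣRT = 9307, M = 775.583
Σ(x−M)² = 3408648.92; s = √(3408648.92/11) = 556.666
Cutoffs: 775.583 ± 2.5·556.666 → [-616.1, 2167.2]
Outside: 2500 → excluded.
Retained (n=11): Σ = 6807, mean = 6807/11 = 618.818

618.8 ms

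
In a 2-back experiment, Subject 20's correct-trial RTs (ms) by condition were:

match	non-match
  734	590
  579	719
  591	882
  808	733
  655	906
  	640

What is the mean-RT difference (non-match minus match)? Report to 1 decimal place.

71.6 ms

M(match) = 3367/5 = 673.400
M(non-match) = 4470/6 = 745.000
Difference = 745.000 − 673.400 = 71.600 ms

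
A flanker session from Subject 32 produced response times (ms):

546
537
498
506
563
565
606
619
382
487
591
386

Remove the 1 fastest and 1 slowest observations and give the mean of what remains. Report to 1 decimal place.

528.5 ms

Sorted: 382, 386, 487, 498, 506, 537, 546, 563, 565, 591, 606, 619
Drop lowest 1 (382) and highest 1 (619)
Remaining (n=10): Σ = 5285, mean = 5285/10 = 528.500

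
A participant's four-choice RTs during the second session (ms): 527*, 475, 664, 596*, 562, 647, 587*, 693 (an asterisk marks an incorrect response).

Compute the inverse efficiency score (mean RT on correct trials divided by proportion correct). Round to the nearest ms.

973 ms

Correct trials (n=5): 475, 664, 562, 647, 693
Mean correct RT = 3041/5 = 608.2000 ms
Proportion correct = 5/8
IES = 608.2000 / (5/8) = 973.120 ms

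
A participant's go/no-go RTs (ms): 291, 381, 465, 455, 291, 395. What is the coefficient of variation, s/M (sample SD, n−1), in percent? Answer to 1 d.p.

20.0%

n = 6, Σ = 2278, M = 379.6667
Σ(x−M)² = 28917.333; s = √(28917.333/5) = 76.0491
CV = 76.0491 / 379.6667 = 0.20030 = 20.030%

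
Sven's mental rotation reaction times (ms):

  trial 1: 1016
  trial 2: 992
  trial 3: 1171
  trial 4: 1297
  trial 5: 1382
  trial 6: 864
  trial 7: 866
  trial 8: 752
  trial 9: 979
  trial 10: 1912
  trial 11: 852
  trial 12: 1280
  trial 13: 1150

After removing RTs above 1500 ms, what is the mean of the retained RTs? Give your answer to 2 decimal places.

Excluded: 1912
Retained (n=12): Σ = 12601
Mean = 12601/12 = 1050.0833

1050.08 ms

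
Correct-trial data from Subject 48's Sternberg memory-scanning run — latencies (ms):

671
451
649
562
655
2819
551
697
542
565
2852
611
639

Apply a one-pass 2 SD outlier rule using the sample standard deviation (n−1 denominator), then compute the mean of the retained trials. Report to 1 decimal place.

599.4 ms

n = 13, ΣRT = 12264, M = 943.385
Σ(x−M)² = 8514749.08; s = √(8514749.08/12) = 842.355
Cutoffs: 943.385 ± 2·842.355 → [-741.3, 2628.1]
Outside: 2819, 2852 → excluded.
Retained (n=11): Σ = 6593, mean = 6593/11 = 599.364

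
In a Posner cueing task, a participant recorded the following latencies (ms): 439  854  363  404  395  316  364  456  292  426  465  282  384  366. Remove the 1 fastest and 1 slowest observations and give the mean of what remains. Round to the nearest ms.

389 ms

Sorted: 282, 292, 316, 363, 364, 366, 384, 395, 404, 426, 439, 456, 465, 854
Drop lowest 1 (282) and highest 1 (854)
Remaining (n=12): Σ = 4670, mean = 4670/12 = 389.167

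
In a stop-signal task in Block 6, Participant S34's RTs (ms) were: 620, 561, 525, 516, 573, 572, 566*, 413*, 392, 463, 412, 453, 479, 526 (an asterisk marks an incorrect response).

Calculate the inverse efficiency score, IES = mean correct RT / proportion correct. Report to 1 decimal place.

592.3 ms

Correct trials (n=12): 620, 561, 525, 516, 573, 572, 392, 463, 412, 453, 479, 526
Mean correct RT = 6092/12 = 507.6667 ms
Proportion correct = 12/14
IES = 507.6667 / (12/14) = 592.278 ms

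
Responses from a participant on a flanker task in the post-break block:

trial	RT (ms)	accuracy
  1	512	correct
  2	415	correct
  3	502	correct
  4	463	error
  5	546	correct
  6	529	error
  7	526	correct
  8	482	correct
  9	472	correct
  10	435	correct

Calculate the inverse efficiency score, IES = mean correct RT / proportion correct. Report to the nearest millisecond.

608 ms

Correct trials (n=8): 512, 415, 502, 546, 526, 482, 472, 435
Mean correct RT = 3890/8 = 486.2500 ms
Proportion correct = 8/10
IES = 486.2500 / (8/10) = 607.812 ms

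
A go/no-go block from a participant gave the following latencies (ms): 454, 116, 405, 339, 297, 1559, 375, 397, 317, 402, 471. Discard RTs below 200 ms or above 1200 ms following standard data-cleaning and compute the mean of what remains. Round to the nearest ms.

384 ms

Excluded: 116, 1559
Retained (n=9): Σ = 3457
Mean = 3457/9 = 384.1111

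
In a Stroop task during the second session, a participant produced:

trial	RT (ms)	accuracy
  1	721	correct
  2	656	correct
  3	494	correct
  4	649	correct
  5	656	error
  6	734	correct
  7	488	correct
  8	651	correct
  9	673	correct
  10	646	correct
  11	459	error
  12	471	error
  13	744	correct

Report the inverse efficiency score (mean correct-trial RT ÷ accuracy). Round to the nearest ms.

Correct trials (n=10): 721, 656, 494, 649, 734, 488, 651, 673, 646, 744
Mean correct RT = 6456/10 = 645.6000 ms
Proportion correct = 10/13
IES = 645.6000 / (10/13) = 839.280 ms

839 ms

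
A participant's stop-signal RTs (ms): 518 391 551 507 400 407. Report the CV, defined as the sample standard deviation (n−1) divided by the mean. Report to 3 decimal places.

0.153

n = 6, Σ = 2774, M = 462.3333
Σ(x−M)² = 24991.333; s = √(24991.333/5) = 70.6984
CV = 70.6984 / 462.3333 = 0.15292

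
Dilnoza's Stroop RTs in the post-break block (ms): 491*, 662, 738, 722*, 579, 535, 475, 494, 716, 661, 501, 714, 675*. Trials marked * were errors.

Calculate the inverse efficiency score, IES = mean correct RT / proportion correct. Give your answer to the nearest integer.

790 ms

Correct trials (n=10): 662, 738, 579, 535, 475, 494, 716, 661, 501, 714
Mean correct RT = 6075/10 = 607.5000 ms
Proportion correct = 10/13
IES = 607.5000 / (10/13) = 789.750 ms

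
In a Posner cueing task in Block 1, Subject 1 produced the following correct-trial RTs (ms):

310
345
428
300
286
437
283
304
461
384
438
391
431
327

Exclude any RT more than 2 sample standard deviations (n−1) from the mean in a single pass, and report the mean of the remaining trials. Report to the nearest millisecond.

n = 14, ΣRT = 5125, M = 366.071
Σ(x−M)² = 54854.93; s = √(54854.93/13) = 64.959
Cutoffs: 366.071 ± 2·64.959 → [236.2, 496.0]
No RTs fall outside the cutoffs; all 14 retained. Mean = 5125/14 = 366.071

366 ms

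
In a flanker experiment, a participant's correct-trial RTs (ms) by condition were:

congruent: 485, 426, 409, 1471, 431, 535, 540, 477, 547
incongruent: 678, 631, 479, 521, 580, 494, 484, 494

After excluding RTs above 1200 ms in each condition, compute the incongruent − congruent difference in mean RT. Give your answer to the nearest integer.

congruent: exclude 1471
M(congruent) = 3850/8 = 481.250
M(incongruent) = 4361/8 = 545.125
Difference = 545.125 − 481.250 = 63.875 ms

64 ms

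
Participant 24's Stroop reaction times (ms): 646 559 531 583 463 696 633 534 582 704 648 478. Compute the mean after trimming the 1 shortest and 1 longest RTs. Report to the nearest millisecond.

589 ms

Sorted: 463, 478, 531, 534, 559, 582, 583, 633, 646, 648, 696, 704
Drop lowest 1 (463) and highest 1 (704)
Remaining (n=10): Σ = 5890, mean = 5890/10 = 589.000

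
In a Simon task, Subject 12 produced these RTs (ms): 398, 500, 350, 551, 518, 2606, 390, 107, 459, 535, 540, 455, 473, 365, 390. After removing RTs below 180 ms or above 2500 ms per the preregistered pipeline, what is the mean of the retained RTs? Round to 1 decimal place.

455.7 ms

Excluded: 107, 2606
Retained (n=13): Σ = 5924
Mean = 5924/13 = 455.6923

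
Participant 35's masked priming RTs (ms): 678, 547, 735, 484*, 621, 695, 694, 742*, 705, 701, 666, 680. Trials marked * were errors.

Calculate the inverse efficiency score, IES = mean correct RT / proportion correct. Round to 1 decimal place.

Correct trials (n=10): 678, 547, 735, 621, 695, 694, 705, 701, 666, 680
Mean correct RT = 6722/10 = 672.2000 ms
Proportion correct = 10/12
IES = 672.2000 / (10/12) = 806.640 ms

806.6 ms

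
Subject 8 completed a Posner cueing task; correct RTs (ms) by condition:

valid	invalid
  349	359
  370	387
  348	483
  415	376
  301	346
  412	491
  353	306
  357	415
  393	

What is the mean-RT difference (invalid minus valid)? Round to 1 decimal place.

28.9 ms

M(valid) = 3298/9 = 366.444
M(invalid) = 3163/8 = 395.375
Difference = 395.375 − 366.444 = 28.931 ms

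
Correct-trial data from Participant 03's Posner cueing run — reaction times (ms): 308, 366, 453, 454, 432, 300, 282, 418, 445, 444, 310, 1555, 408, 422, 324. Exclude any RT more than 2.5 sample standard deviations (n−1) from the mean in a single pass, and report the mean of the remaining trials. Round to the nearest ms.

n = 15, ΣRT = 6921, M = 461.400
Σ(x−M)² = 1336477.60; s = √(1336477.60/14) = 308.970
Cutoffs: 461.400 ± 2.5·308.970 → [-311.0, 1233.8]
Outside: 1555 → excluded.
Retained (n=14): Σ = 5366, mean = 5366/14 = 383.286

383 ms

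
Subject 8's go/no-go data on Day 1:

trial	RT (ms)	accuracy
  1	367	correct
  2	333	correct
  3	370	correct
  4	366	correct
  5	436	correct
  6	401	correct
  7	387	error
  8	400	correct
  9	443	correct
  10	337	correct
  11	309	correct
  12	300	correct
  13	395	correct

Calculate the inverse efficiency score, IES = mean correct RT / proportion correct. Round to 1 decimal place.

Correct trials (n=12): 367, 333, 370, 366, 436, 401, 400, 443, 337, 309, 300, 395
Mean correct RT = 4457/12 = 371.4167 ms
Proportion correct = 12/13
IES = 371.4167 / (12/13) = 402.368 ms

402.4 ms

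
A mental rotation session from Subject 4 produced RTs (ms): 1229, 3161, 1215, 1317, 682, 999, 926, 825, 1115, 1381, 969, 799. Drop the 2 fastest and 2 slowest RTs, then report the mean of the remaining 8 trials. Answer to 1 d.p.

1074.4 ms

Sorted: 682, 799, 825, 926, 969, 999, 1115, 1215, 1229, 1317, 1381, 3161
Drop lowest 2 (682, 799) and highest 2 (1381, 3161)
Remaining (n=8): Σ = 8595, mean = 8595/8 = 1074.375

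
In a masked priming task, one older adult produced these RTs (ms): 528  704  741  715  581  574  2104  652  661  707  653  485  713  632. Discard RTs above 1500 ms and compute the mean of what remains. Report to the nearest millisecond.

642 ms

Excluded: 2104
Retained (n=13): Σ = 8346
Mean = 8346/13 = 642.0000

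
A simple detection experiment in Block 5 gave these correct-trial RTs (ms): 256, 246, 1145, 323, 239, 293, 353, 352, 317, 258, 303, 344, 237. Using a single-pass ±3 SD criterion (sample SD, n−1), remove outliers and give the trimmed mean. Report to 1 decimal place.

293.4 ms

n = 13, ΣRT = 4666, M = 358.923
Σ(x−M)² = 691520.92; s = √(691520.92/12) = 240.056
Cutoffs: 358.923 ± 3·240.056 → [-361.2, 1079.1]
Outside: 1145 → excluded.
Retained (n=12): Σ = 3521, mean = 3521/12 = 293.417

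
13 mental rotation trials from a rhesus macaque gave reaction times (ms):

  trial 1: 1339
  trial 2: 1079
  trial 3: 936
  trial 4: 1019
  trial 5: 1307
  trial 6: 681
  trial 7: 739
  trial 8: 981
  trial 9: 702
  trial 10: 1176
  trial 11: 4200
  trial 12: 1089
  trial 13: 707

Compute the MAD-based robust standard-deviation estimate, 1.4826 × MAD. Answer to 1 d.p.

Sorted: 681, 702, 707, 739, 936, 981, 1019, 1079, 1089, 1176, 1307, 1339, 4200 → median = 1019
|x − 1019| sorted: 0, 38, 60, 70, 83, 157, 280, 288, 312, 317, 320, 338, 3181 → MAD = 280
Robust SD ≈ 1.4826 × 280 = 415.128

415.1 ms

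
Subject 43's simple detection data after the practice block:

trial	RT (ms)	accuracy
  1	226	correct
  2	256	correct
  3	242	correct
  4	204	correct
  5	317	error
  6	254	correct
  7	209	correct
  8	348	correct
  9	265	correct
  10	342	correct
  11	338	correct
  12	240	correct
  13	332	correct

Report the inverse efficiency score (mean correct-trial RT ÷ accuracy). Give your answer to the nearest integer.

Correct trials (n=12): 226, 256, 242, 204, 254, 209, 348, 265, 342, 338, 240, 332
Mean correct RT = 3256/12 = 271.3333 ms
Proportion correct = 12/13
IES = 271.3333 / (12/13) = 293.944 ms

294 ms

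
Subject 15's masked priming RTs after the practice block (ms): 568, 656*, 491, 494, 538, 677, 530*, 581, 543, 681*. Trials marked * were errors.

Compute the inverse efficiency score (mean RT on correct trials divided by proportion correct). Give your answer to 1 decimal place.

794.3 ms

Correct trials (n=7): 568, 491, 494, 538, 677, 581, 543
Mean correct RT = 3892/7 = 556.0000 ms
Proportion correct = 7/10
IES = 556.0000 / (7/10) = 794.286 ms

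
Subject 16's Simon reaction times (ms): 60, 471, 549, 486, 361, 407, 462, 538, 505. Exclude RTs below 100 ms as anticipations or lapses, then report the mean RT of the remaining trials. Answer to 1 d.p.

Excluded: 60
Retained (n=8): Σ = 3779
Mean = 3779/8 = 472.3750

472.4 ms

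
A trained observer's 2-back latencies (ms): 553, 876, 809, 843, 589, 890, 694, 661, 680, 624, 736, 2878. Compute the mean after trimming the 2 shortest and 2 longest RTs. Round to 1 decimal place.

740.4 ms

Sorted: 553, 589, 624, 661, 680, 694, 736, 809, 843, 876, 890, 2878
Drop lowest 2 (553, 589) and highest 2 (890, 2878)
Remaining (n=8): Σ = 5923, mean = 5923/8 = 740.375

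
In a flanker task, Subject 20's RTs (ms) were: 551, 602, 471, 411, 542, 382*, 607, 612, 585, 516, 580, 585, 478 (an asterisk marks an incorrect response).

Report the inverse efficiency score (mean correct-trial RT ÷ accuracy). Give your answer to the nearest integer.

590 ms

Correct trials (n=12): 551, 602, 471, 411, 542, 607, 612, 585, 516, 580, 585, 478
Mean correct RT = 6540/12 = 545.0000 ms
Proportion correct = 12/13
IES = 545.0000 / (12/13) = 590.417 ms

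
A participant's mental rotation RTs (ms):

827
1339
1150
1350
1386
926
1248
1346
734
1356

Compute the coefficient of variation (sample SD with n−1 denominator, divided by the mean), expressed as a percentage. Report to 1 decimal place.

n = 10, Σ = 11662, M = 1166.2000
Σ(x−M)² = 546809.600; s = √(546809.600/9) = 246.4886
CV = 246.4886 / 1166.2000 = 0.21136 = 21.136%

21.1%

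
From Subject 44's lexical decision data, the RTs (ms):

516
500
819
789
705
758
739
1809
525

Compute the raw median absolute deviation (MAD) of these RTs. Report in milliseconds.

80 ms

Sorted: 500, 516, 525, 705, 739, 758, 789, 819, 1809 → median = 739
|x − 739|: 223, 239, 80, 50, 34, 19, 0, 1070, 214
Sorted deviations: 0, 19, 34, 50, 80, 214, 223, 239, 1070 → MAD = 80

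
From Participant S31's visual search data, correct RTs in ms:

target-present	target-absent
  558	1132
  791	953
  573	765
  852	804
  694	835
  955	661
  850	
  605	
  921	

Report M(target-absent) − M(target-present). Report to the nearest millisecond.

M(target-present) = 6799/9 = 755.444
M(target-absent) = 5150/6 = 858.333
Difference = 858.333 − 755.444 = 102.889 ms

103 ms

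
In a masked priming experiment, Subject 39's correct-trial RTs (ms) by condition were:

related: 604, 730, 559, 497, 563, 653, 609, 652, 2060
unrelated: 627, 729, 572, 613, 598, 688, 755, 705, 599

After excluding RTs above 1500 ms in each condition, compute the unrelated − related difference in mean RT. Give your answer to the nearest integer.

46 ms

related: exclude 2060
M(related) = 4867/8 = 608.375
M(unrelated) = 5886/9 = 654.000
Difference = 654.000 − 608.375 = 45.625 ms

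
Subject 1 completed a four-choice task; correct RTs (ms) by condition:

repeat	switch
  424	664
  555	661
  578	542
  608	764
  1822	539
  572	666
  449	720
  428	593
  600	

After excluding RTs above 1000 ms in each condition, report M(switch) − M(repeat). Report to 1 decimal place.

116.9 ms

repeat: exclude 1822
M(repeat) = 4214/8 = 526.750
M(switch) = 5149/8 = 643.625
Difference = 643.625 − 526.750 = 116.875 ms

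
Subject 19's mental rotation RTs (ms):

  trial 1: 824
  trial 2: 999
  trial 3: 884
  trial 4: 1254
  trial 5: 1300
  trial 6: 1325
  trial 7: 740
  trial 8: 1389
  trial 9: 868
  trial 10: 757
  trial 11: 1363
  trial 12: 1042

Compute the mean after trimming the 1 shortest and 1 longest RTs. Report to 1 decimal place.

Sorted: 740, 757, 824, 868, 884, 999, 1042, 1254, 1300, 1325, 1363, 1389
Drop lowest 1 (740) and highest 1 (1389)
Remaining (n=10): Σ = 10616, mean = 10616/10 = 1061.600

1061.6 ms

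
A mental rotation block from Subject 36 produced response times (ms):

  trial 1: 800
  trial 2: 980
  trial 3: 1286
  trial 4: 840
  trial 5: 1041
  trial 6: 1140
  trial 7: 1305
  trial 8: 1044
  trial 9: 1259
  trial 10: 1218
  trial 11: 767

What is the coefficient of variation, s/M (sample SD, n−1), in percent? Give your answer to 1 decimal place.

n = 11, Σ = 11680, M = 1061.8182
Σ(x−M)² = 390895.636; s = √(390895.636/10) = 197.7108
CV = 197.7108 / 1061.8182 = 0.18620 = 18.620%

18.6%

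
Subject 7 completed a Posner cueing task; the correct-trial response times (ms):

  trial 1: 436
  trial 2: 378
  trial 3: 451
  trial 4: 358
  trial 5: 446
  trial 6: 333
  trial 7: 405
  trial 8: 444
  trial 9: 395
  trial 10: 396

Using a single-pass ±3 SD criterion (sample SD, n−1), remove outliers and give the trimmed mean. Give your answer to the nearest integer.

n = 10, ΣRT = 4042, M = 404.200
Σ(x−M)² = 14575.60; s = √(14575.60/9) = 40.243
Cutoffs: 404.200 ± 3·40.243 → [283.5, 524.9]
No RTs fall outside the cutoffs; all 10 retained. Mean = 4042/10 = 404.200

404 ms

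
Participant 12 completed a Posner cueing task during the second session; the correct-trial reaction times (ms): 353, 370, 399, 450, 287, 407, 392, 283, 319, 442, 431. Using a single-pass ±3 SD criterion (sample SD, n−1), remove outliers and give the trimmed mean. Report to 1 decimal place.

375.7 ms

n = 11, ΣRT = 4133, M = 375.727
Σ(x−M)² = 34986.18; s = √(34986.18/10) = 59.149
Cutoffs: 375.727 ± 3·59.149 → [198.3, 553.2]
No RTs fall outside the cutoffs; all 11 retained. Mean = 4133/11 = 375.727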